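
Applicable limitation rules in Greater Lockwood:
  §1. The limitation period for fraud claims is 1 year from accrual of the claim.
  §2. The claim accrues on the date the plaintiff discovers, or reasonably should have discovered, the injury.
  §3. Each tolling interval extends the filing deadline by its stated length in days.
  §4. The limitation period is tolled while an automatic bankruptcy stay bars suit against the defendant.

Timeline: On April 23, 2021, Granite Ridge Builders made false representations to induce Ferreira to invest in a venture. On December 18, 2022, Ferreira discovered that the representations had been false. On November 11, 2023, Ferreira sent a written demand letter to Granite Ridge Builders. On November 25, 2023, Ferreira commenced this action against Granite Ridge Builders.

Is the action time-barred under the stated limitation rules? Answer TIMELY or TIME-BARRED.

TIMELY

The claim did not accrue until Ferreira discovered the injury on December 18, 2022; the April 23, 2021 act date does not start the clock under the stated rule.
The untolled deadline — 1 year after December 18, 2022 — is December 18, 2023.
None of the other events listed affects the running of the period under the stated rules.
Ferreira filed on November 25, 2023, before the December 18, 2023 deadline, so the action is timely.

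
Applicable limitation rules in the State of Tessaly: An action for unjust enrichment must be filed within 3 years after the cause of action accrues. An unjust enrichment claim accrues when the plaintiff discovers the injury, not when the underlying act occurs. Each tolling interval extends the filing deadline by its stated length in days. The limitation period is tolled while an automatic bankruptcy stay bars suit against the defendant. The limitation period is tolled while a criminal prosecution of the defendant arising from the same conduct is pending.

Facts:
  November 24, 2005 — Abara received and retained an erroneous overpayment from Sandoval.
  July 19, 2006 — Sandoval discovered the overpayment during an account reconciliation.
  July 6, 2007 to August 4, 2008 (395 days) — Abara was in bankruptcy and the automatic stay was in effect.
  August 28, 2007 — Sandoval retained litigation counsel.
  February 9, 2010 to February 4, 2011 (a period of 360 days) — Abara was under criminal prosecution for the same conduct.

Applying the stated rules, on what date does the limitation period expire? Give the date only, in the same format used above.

August 13, 2011

Under the discovery rule, the claim accrued on July 19, 2006, when Sandoval discovered the injury — not on the November 24, 2005 date of the underlying act.
The untolled deadline — 3 years after July 19, 2006 — is July 19, 2009.
Because the automatic bankruptcy stay ran from July 6, 2007 to August 4, 2008, the deadline is extended by 395 days to August 18, 2010.
Because the pending criminal prosecution ran from February 9, 2010 to February 4, 2011, the deadline is extended by 360 days to August 13, 2011.
The other events in the timeline have no effect on the limitation period under the stated rules.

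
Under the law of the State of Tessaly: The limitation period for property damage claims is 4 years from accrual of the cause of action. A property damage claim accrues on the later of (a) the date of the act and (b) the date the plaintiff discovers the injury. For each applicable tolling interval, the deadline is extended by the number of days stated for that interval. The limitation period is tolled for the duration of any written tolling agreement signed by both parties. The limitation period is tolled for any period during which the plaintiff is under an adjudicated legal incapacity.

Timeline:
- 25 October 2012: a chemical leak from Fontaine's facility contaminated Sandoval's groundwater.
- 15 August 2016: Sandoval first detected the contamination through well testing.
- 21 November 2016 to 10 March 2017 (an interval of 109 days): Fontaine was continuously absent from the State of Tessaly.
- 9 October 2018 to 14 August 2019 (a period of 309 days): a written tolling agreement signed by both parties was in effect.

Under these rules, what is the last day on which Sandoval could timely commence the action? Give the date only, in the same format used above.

Taking the later of the act (25 October 2012) and discovery (15 August 2016), the claim accrued on 15 August 2016.
Adding the 4 years base period to 15 August 2016 gives a deadline of 15 August 2020, before any tolling.
Because the written tolling agreement ran from 9 October 2018 to 14 August 2019, the deadline is extended by 309 days to 20 June 2021.
No stated provision tolls the period for the defendant's absence, so the interval from 21 November 2016 to 10 March 2017 has no effect on the deadline.

20 June 2021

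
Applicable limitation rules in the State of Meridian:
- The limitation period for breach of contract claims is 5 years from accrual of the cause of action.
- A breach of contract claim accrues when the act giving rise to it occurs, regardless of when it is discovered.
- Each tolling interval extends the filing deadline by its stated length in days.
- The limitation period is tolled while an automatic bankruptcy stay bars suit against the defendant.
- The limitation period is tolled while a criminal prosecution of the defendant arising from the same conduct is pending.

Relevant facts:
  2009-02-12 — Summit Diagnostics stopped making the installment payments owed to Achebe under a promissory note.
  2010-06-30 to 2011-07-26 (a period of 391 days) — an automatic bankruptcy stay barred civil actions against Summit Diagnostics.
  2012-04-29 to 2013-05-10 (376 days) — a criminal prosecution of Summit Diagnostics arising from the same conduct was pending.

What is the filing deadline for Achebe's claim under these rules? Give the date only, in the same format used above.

2016-03-20

The cause of action accrued on 2009-02-12, the date of the act.
The untolled deadline — 5 years after 2009-02-12 — is 2014-02-12.
The automatic bankruptcy stay from 2010-06-30 to 2011-07-26 tolled the period for 391 days, extending the deadline to 2015-03-10.
Because the pending criminal prosecution ran from 2012-04-29 to 2013-05-10, the deadline is extended by 376 days to 2016-03-20.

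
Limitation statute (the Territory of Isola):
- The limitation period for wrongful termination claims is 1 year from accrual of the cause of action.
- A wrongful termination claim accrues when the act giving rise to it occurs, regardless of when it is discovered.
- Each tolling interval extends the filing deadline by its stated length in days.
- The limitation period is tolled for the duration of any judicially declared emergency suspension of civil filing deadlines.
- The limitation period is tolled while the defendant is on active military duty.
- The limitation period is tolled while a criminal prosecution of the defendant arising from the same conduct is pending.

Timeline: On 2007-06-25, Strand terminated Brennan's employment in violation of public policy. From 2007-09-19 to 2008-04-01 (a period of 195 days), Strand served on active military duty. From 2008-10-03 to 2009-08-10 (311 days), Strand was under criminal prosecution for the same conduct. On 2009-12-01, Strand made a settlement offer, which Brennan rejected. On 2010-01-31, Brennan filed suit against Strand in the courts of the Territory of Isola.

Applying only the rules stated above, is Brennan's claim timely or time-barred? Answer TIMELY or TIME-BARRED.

The claim accrued on 2007-06-25, when the wrongful act occurred.
The untolled deadline — 1 year after 2007-06-25 — is 2008-06-25.
The defendant's active military service from 2007-09-19 to 2008-04-01 tolled the period for 195 days, extending the deadline to 2009-01-06.
The period was tolled for 311 days by the pending criminal prosecution (2008-10-03 to 2009-08-10), pushing the deadline to 2009-11-13.
The other events in the timeline have no effect on the limitation period under the stated rules.
The 2010-01-31 filing falls after the 2009-11-13 deadline; the claim is time-barred.

TIME-BARRED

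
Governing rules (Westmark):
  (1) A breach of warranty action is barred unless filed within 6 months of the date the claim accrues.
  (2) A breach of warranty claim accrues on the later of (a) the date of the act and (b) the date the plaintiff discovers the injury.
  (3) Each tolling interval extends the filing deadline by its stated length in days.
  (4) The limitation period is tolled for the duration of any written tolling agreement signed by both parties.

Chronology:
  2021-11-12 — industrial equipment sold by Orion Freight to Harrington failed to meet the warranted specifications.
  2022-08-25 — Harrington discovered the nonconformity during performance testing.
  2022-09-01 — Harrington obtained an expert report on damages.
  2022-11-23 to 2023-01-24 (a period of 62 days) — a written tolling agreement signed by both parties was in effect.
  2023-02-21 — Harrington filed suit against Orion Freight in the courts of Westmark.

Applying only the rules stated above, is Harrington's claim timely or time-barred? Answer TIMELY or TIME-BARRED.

TIMELY

The claim accrued on 2022-08-25 — the later of the 2021-11-12 act and the 2022-08-25 discovery.
The untolled deadline — 6 months after 2022-08-25 — is 2023-02-25.
The written tolling agreement from 2022-11-23 to 2023-01-24 tolled the period for 62 days, extending the deadline to 2023-04-28.
Nothing else in the chronology tolls or restarts the period.
Harrington filed on 2023-02-21, before the 2023-04-28 deadline, so the action is timely.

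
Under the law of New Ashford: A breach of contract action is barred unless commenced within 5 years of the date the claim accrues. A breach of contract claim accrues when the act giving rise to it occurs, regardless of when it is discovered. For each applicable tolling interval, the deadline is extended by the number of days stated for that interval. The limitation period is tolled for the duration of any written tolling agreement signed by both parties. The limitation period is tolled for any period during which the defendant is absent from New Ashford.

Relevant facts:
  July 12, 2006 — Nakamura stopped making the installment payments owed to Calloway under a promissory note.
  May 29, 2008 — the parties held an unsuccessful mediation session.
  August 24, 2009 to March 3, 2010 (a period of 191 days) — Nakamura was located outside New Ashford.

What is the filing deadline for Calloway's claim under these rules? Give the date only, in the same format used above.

The claim accrued on July 12, 2006, the date of the act.
Adding the 5 years base period to July 12, 2006 gives a deadline of July 12, 2011, before any tolling.
The period was tolled for 191 days by the defendant's absence from the jurisdiction (August 24, 2009 to March 3, 2010), pushing the deadline to January 19, 2012.
Nothing else in the chronology tolls or restarts the period.

January 19, 2012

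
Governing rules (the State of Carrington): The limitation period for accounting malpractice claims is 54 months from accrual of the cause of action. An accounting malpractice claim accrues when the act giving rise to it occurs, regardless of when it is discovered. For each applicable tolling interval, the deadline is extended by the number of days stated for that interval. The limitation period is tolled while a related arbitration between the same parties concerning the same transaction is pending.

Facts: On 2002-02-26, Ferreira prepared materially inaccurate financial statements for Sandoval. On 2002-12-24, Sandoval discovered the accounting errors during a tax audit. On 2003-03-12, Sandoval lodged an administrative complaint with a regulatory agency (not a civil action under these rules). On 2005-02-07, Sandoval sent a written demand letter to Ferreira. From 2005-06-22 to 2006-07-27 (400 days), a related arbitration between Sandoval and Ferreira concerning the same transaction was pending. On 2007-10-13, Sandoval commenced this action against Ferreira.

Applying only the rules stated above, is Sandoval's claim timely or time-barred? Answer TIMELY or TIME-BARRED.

TIME-BARRED

Because the rule ties accrual to occurrence, the claim accrued on 2002-02-26, not on the 2002-12-24 discovery date.
54 months from 2002-02-26 is 2006-08-26.
Because the pending related arbitration ran from 2005-06-22 to 2006-07-27, the deadline is extended by 400 days to 2007-09-30.
None of the other events listed affects the running of the period under the stated rules.
Sandoval filed on 2007-10-13, after the 2007-09-30 deadline, so the action is time-barred.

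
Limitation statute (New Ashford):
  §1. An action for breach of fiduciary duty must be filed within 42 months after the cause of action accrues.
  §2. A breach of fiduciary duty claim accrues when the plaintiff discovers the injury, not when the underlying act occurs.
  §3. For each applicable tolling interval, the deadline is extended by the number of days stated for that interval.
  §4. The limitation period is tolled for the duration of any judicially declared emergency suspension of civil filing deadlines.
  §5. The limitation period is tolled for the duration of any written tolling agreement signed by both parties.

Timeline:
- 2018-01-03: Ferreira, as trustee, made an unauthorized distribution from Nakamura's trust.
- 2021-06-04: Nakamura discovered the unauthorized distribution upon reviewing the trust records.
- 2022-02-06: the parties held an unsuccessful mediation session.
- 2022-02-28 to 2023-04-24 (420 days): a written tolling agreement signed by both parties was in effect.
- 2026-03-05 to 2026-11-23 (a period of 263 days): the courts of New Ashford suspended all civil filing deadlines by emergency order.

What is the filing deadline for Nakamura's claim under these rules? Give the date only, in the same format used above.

The claim did not accrue until Nakamura discovered the injury on 2021-06-04; the 2018-01-03 act date does not start the clock under the stated rule.
Adding the 42 months base period to 2021-06-04 gives a deadline of 2024-12-04, before any tolling.
Because the written tolling agreement ran from 2022-02-28 to 2023-04-24, the deadline is extended by 420 days to 2026-01-28.
By the time the emergency suspension of filing deadlines began on 2026-03-05, the limitation period had already expired on 2026-01-28; that interval cannot revive it.
Nothing else in the chronology tolls or restarts the period.

2026-01-28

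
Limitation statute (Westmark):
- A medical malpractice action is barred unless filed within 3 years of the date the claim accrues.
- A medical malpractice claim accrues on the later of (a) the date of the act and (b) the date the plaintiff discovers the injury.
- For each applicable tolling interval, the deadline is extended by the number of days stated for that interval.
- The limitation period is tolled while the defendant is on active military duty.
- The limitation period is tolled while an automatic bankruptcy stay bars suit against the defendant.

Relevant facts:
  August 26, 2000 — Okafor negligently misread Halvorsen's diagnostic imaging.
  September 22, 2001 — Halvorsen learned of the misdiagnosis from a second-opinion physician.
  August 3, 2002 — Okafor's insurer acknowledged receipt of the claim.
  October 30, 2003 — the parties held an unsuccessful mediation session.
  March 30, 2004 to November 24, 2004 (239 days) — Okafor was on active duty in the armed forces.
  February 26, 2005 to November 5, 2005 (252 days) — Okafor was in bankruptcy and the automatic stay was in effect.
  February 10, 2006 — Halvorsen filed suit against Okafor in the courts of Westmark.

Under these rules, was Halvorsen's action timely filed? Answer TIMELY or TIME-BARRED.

Because discovery on September 22, 2001 post-dates the August 26, 2000 act, accrual under the later-of rule falls on September 22, 2001.
3 years from September 22, 2001 is September 22, 2004.
Because the defendant's active military service ran from March 30, 2004 to November 24, 2004, the deadline is extended by 239 days to May 19, 2005.
The automatic bankruptcy stay from February 26, 2005 to November 5, 2005 tolled the period for 252 days, extending the deadline to January 26, 2006.
Nothing else in the chronology tolls or restarts the period.
The February 10, 2006 filing falls after the January 26, 2006 deadline; the claim is time-barred.

TIME-BARRED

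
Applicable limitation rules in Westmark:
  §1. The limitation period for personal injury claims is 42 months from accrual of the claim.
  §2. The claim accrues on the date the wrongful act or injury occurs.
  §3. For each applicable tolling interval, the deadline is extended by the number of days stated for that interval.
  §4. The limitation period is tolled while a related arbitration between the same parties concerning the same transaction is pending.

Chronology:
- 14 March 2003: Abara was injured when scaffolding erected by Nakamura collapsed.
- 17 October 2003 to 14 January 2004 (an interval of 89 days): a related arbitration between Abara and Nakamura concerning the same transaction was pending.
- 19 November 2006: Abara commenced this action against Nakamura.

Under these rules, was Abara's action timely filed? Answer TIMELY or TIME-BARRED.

The limitation period began to run on 14 March 2003.
42 months from 14 March 2003 is 14 September 2006.
The period was tolled for 89 days by the pending related arbitration (17 October 2003 to 14 January 2004), pushing the deadline to 12 December 2006.
Abara filed on 19 November 2006, before the 12 December 2006 deadline, so the action is timely.

TIMELY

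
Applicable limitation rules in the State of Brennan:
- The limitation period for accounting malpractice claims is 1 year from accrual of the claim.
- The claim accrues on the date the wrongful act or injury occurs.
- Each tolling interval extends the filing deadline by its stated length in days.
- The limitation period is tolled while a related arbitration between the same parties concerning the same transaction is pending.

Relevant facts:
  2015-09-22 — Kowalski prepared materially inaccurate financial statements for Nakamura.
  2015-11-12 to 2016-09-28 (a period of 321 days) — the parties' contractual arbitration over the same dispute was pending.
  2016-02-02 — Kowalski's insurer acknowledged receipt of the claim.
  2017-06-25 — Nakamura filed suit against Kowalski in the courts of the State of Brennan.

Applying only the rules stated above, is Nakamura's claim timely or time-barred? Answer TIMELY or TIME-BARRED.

TIMELY

The claim accrued on 2015-09-22, the date of the act.
Adding the 1 year base period to 2015-09-22 gives a deadline of 2016-09-22, before any tolling.
The pending related arbitration from 2015-11-12 to 2016-09-28 tolled the period for 321 days, extending the deadline to 2017-08-09.
None of the other events listed affects the running of the period under the stated rules.
The 2017-06-25 filing precedes the 2017-08-09 deadline; the claim is timely.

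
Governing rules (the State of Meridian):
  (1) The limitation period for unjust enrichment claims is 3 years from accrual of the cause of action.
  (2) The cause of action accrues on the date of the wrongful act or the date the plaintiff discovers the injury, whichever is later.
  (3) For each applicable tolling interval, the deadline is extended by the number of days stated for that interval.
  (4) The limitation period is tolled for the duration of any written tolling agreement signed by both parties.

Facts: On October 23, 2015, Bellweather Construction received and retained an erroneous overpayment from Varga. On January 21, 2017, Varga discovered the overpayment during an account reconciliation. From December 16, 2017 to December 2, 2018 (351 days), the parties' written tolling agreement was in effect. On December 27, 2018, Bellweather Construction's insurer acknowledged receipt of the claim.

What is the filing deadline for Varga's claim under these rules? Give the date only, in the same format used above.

Because discovery on January 21, 2017 post-dates the October 23, 2015 act, accrual under the later-of rule falls on January 21, 2017.
Adding the 3 years base period to January 21, 2017 gives a deadline of January 21, 2020, before any tolling.
The written tolling agreement from December 16, 2017 to December 2, 2018 tolled the period for 351 days, extending the deadline to January 6, 2021.
None of the other events listed affects the running of the period under the stated rules.

January 6, 2021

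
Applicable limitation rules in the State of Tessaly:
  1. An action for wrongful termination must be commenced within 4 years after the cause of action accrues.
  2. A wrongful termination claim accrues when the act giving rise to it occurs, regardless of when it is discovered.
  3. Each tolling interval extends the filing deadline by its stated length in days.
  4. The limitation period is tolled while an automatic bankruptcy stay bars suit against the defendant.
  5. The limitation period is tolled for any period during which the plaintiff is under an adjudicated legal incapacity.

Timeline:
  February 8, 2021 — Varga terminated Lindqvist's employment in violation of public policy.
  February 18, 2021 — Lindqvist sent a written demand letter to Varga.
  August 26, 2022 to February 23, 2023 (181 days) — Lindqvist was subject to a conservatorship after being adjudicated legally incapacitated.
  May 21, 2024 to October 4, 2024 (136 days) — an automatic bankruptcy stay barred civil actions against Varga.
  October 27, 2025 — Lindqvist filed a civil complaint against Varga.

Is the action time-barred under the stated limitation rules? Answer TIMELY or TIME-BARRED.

The cause of action accrued on February 8, 2021, the date of the act.
The untolled deadline — 4 years after February 8, 2021 — is February 8, 2025.
Because the plaintiff's legal incapacity ran from August 26, 2022 to February 23, 2023, the deadline is extended by 181 days to August 8, 2025.
Because the automatic bankruptcy stay ran from May 21, 2024 to October 4, 2024, the deadline is extended by 136 days to December 22, 2025.
The other events in the timeline have no effect on the limitation period under the stated rules.
Filing on October 27, 2025 beat the December 22, 2025 deadline — the action is timely.

TIMELY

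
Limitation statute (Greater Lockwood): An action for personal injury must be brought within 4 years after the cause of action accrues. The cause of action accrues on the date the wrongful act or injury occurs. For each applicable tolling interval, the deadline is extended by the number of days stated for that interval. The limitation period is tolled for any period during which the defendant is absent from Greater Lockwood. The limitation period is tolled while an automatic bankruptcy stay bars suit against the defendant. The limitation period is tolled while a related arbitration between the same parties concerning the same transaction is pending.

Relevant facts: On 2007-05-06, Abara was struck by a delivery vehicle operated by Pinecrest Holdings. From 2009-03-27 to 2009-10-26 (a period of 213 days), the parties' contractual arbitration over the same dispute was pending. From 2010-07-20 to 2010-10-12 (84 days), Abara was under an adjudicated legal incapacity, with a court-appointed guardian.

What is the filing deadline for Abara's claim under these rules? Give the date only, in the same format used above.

2011-12-05

The limitation period began to run on 2007-05-06.
Adding the 4 years base period to 2007-05-06 gives a deadline of 2011-05-06, before any tolling.
The period was tolled for 213 days by the pending related arbitration (2009-03-27 to 2009-10-26), pushing the deadline to 2011-12-05.
Although the plaintiff's incapacity ran from 2010-07-20 to 2010-10-12, the stated rules do not make that a tolling event, so it is disregarded.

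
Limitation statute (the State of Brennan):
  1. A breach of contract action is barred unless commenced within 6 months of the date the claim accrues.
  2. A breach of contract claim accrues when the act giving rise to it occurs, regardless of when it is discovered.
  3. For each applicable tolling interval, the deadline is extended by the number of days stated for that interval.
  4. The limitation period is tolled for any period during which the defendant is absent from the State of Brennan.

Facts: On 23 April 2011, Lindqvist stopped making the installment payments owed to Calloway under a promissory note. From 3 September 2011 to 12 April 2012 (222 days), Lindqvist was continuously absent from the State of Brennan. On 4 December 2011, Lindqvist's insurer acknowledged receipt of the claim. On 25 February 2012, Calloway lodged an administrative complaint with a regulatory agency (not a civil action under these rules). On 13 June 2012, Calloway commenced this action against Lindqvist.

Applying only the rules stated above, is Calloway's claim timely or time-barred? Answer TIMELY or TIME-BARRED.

The claim accrued on 23 April 2011, the date of the act.
Adding the 6 months base period to 23 April 2011 gives a deadline of 23 October 2011, before any tolling.
Because the defendant's absence from the jurisdiction ran from 3 September 2011 to 12 April 2012, the deadline is extended by 222 days to 1 June 2012.
The other events in the timeline have no effect on the limitation period under the stated rules.
Calloway filed on 13 June 2012, after the 1 June 2012 deadline, so the action is time-barred.

TIME-BARRED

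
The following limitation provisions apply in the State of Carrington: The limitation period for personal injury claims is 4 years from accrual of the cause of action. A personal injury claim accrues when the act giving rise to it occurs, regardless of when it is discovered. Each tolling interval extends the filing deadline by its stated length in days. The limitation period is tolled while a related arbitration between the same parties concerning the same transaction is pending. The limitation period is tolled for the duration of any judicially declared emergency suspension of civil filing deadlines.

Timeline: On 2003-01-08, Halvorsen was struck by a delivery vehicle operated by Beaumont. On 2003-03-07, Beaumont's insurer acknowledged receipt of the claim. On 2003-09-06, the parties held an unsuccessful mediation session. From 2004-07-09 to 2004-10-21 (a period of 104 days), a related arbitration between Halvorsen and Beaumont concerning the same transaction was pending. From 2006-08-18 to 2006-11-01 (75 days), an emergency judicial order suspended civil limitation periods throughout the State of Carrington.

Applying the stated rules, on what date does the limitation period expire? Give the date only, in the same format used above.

2007-07-06

The claim accrued on 2003-01-08, when the wrongful act occurred.
4 years from 2003-01-08 is 2007-01-08.
The period was tolled for 104 days by the pending related arbitration (2004-07-09 to 2004-10-21), pushing the deadline to 2007-04-22.
The period was tolled for 75 days by the emergency suspension of filing deadlines (2006-08-18 to 2006-11-01), pushing the deadline to 2007-07-06.
None of the other events listed affects the running of the period under the stated rules.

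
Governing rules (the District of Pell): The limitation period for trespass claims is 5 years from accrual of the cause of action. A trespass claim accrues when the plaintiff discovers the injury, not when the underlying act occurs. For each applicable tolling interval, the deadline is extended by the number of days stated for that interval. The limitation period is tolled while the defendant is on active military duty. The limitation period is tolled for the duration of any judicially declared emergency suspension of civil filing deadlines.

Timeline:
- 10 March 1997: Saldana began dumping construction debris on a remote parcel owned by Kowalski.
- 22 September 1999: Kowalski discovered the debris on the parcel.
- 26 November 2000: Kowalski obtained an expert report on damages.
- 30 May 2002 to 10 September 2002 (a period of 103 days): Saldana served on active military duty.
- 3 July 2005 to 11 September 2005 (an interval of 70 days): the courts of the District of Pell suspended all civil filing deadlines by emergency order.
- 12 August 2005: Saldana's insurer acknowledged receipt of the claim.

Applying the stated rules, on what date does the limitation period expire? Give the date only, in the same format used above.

Under the discovery rule, the claim accrued on 22 September 1999, when Kowalski discovered the injury — not on the 10 March 1997 date of the underlying act.
Adding the 5 years base period to 22 September 1999 gives a deadline of 22 September 2004, before any tolling.
The period was tolled for 103 days by the defendant's active military service (30 May 2002 to 10 September 2002), pushing the deadline to 3 January 2005.
The emergency suspension of filing deadlines from 3 July 2005 to 11 September 2005 began after the period had already run on 3 January 2005, so it has no tolling effect.
The other events in the timeline have no effect on the limitation period under the stated rules.

3 January 2005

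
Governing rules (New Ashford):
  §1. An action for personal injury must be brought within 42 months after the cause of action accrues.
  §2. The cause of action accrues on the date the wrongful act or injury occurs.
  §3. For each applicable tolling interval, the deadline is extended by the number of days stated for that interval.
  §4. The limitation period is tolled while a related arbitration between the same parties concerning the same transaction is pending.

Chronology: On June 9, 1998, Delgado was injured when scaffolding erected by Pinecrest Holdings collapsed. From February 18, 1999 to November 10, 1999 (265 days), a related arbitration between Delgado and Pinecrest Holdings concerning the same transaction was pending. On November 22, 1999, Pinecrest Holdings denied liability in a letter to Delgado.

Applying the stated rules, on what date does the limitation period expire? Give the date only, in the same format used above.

The limitation period began to run on June 9, 1998.
Adding the 42 months base period to June 9, 1998 gives a deadline of December 9, 2001, before any tolling.
The pending related arbitration from February 18, 1999 to November 10, 1999 tolled the period for 265 days, extending the deadline to August 31, 2002.
Nothing else in the chronology tolls or restarts the period.

August 31, 2002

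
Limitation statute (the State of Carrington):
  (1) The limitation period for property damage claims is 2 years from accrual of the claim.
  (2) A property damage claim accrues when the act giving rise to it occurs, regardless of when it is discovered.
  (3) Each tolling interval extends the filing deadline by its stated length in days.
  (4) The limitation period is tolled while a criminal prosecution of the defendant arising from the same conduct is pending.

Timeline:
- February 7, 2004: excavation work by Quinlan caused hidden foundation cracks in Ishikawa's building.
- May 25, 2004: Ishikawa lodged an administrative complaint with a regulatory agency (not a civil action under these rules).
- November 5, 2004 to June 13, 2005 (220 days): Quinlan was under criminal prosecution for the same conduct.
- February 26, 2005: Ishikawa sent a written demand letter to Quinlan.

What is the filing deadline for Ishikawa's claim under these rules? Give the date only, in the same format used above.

September 15, 2006

The claim accrued on February 7, 2004, the date of the act.
2 years from February 7, 2004 is February 7, 2006.
Because the pending criminal prosecution ran from November 5, 2004 to June 13, 2005, the deadline is extended by 220 days to September 15, 2006.
None of the other events listed affects the running of the period under the stated rules.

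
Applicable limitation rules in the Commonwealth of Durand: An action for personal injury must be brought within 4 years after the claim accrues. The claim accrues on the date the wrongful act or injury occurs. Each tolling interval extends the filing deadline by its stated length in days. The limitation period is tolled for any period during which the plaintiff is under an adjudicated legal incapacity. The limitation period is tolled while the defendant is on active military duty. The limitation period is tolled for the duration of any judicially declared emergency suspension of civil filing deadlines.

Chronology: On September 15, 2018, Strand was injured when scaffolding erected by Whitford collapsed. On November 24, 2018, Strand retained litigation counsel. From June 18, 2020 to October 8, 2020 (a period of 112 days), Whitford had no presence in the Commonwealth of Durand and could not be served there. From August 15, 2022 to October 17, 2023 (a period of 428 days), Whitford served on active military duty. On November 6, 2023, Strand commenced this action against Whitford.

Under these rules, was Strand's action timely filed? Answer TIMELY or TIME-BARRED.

The claim accrued on September 15, 2018, the date of the act.
Adding the 4 years base period to September 15, 2018 gives a deadline of September 15, 2022, before any tolling.
Because the defendant's active military service ran from August 15, 2022 to October 17, 2023, the deadline is extended by 428 days to November 17, 2023.
Although the defendant's absence ran from June 18, 2020 to October 8, 2020, the stated rules do not make that a tolling event, so it is disregarded.
The other events in the timeline have no effect on the limitation period under the stated rules.
Strand filed on November 6, 2023, before the November 17, 2023 deadline, so the action is timely.

TIMELY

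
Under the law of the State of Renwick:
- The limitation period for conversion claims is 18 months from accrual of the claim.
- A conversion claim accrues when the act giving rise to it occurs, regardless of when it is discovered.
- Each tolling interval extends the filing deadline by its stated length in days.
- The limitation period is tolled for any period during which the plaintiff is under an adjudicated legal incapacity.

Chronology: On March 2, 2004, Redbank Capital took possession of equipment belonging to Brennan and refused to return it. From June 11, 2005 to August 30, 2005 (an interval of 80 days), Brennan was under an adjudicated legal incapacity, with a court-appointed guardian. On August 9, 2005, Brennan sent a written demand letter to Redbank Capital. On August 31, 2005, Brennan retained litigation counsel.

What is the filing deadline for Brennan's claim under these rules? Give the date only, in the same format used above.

The claim accrued on March 2, 2004, when the wrongful act occurred.
The untolled deadline — 18 months after March 2, 2004 — is September 2, 2005.
The period was tolled for 80 days by the plaintiff's legal incapacity (June 11, 2005 to August 30, 2005), pushing the deadline to November 21, 2005.
Nothing else in the chronology tolls or restarts the period.

November 21, 2005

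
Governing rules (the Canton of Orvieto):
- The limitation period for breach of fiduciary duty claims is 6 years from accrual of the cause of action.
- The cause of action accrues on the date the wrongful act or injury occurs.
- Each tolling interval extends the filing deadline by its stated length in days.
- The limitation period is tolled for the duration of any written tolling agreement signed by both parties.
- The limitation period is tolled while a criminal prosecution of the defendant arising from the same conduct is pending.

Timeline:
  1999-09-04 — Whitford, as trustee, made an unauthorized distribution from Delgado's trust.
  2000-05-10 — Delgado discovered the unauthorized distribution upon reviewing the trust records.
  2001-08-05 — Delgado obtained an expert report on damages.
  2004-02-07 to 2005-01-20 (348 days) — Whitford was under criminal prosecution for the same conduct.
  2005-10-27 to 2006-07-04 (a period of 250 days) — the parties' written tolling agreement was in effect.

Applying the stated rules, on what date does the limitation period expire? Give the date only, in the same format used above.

Because the rule ties accrual to occurrence, the claim accrued on 1999-09-04, not on the 2000-05-10 discovery date.
6 years from 1999-09-04 is 2005-09-04.
Because the pending criminal prosecution ran from 2004-02-07 to 2005-01-20, the deadline is extended by 348 days to 2006-08-18.
The written tolling agreement from 2005-10-27 to 2006-07-04 tolled the period for 250 days, extending the deadline to 2007-04-25.
None of the other events listed affects the running of the period under the stated rules.

2007-04-25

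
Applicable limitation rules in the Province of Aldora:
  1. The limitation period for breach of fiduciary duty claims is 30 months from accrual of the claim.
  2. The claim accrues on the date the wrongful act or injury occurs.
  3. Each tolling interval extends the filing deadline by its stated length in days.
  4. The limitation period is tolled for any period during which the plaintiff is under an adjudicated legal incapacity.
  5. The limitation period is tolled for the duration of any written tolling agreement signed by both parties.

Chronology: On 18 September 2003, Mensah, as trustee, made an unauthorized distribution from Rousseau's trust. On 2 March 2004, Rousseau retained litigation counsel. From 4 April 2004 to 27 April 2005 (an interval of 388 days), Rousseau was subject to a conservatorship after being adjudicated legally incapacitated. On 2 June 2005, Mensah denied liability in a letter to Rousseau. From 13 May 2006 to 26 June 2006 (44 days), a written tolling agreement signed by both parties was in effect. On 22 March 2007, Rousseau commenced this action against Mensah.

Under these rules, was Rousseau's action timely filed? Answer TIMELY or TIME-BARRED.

The claim accrued on 18 September 2003, when the wrongful act occurred.
The untolled deadline — 30 months after 18 September 2003 — is 18 March 2006.
The period was tolled for 388 days by the plaintiff's legal incapacity (4 April 2004 to 27 April 2005), pushing the deadline to 10 April 2007.
Because the written tolling agreement ran from 13 May 2006 to 26 June 2006, the deadline is extended by 44 days to 24 May 2007.
The other events in the timeline have no effect on the limitation period under the stated rules.
Filing on 22 March 2007 beat the 24 May 2007 deadline — the action is timely.

TIMELY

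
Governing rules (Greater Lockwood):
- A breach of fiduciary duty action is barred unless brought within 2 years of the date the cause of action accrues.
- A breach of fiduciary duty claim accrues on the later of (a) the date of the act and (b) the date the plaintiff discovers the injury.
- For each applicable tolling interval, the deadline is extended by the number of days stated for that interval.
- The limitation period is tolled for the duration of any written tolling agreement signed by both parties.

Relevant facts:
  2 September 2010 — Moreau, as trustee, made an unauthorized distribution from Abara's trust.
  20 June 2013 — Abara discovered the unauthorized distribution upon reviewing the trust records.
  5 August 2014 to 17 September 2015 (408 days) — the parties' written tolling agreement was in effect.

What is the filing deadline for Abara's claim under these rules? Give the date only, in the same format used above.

Because discovery on 20 June 2013 post-dates the 2 September 2010 act, accrual under the later-of rule falls on 20 June 2013.
Adding the 2 years base period to 20 June 2013 gives a deadline of 20 June 2015, before any tolling.
Because the written tolling agreement ran from 5 August 2014 to 17 September 2015, the deadline is extended by 408 days to 1 August 2016.

1 August 2016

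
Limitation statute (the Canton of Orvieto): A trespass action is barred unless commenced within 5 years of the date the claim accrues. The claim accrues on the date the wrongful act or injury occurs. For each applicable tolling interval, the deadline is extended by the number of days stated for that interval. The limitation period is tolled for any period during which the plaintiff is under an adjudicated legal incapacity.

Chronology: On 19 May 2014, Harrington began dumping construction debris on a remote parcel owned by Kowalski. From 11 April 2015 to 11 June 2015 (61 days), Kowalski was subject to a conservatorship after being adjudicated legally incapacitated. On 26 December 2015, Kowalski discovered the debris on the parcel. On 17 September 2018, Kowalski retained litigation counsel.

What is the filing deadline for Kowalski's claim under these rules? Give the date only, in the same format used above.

19 July 2019

Accrual is governed by the date of the act, so the period began to run on 19 May 2014; the later discovery on 26 December 2015 is irrelevant under the stated rule.
5 years from 19 May 2014 is 19 May 2019.
The period was tolled for 61 days by the plaintiff's legal incapacity (11 April 2015 to 11 June 2015), pushing the deadline to 19 July 2019.
None of the other events listed affects the running of the period under the stated rules.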